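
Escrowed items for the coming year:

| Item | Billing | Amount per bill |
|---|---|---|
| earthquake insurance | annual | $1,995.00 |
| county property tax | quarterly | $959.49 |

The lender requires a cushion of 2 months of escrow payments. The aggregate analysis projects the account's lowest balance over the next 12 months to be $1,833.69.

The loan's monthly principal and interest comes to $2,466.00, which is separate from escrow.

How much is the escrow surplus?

Earthquake insurance = $1,995.00/yr
County property tax = $959.49 × 4 = $3,837.96/yr
Combined annual = $5,832.96
Base monthly escrow = $5,832.96 / 12 = $486.08
Cushion = 2 × $486.08 = $972.16
Surplus = $1,833.69 − $972.16 = $861.53

$861.53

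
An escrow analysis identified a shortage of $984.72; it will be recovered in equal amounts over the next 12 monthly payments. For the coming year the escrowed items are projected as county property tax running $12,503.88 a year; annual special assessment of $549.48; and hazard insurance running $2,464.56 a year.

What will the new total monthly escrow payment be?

$1,375.22

County property tax — $12,503.88
Special assessment — $549.48
Hazard insurance — $2,464.56
Annual escrow total = $12,503.88 + $549.48 + $2,464.56 = $15,517.92
Monthly = $15,517.92 ÷ 12 = $1,293.16
Monthly shortage recovery: $984.72 ÷ 12 = $82.06
New monthly escrow = $1,293.16 + $82.06 = $1,375.22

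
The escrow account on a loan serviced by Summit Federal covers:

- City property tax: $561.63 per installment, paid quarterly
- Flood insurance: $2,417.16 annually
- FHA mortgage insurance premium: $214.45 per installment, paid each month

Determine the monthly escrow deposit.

$603.09

City property tax = $561.63 × 4 = $2,246.52 per year
Flood insurance = $2,417.16 per year
FHA mortgage insurance premium = $214.45 × 12 = $2,573.40 per year
Combined annual = $2,246.52 + $2,417.16 + $2,573.40 = $7,237.08
Monthly escrow = $7,237.08 / 12 = $603.09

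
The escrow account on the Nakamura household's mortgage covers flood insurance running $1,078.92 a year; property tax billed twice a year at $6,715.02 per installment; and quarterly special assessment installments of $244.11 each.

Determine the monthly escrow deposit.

$1,290.45

Flood insurance — $1,078.92 annually
Property tax — $6,715.02 × 2 = $13,430.04 annually
Special assessment — $244.11 × 4 = $976.44 annually
Annual escrow total = $1,078.92 + $13,430.04 + $976.44 = $15,485.40
Monthly = $15,485.40 ÷ 12 = $1,290.45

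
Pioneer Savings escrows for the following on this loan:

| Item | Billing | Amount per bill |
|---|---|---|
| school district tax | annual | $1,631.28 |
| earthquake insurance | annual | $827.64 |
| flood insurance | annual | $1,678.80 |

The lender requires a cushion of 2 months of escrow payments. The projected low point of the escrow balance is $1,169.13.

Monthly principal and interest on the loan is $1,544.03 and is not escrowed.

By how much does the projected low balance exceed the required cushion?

School district tax = $1,631.28 annually
Earthquake insurance = $827.64 annually
Flood insurance = $1,678.80 annually
Total annual escrow = $4,137.72
Per month = $4,137.72 ÷ 12 = $344.81
Required reserve = 2 × $344.81 = $689.62
Surplus = $1,169.13 − $689.62 = $479.51

$479.51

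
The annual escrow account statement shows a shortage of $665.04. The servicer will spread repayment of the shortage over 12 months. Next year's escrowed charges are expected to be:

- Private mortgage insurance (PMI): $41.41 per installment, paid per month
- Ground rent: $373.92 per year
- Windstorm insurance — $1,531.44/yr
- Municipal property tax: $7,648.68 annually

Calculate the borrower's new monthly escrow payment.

$893.00

Private mortgage insurance (PMI): $41.41 × 12 = $496.92/yr
Ground rent: $373.92/yr
Windstorm insurance: $1,531.44/yr
Municipal property tax: $7,648.68/yr
Total per year = $10,050.96
Base monthly escrow = $10,050.96 ÷ 12 = $837.58
Shortage spread = $665.04 / 12 = $55.42/mo
Adjusted monthly = $837.58 + $55.42 = $893.00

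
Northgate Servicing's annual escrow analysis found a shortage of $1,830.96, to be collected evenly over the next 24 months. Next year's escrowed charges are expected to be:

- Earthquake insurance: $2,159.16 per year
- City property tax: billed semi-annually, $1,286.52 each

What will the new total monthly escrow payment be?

$470.64

Earthquake insurance: $2,159.16/yr
City property tax: $1,286.52 × 2 = $2,573.04/yr
Total annual escrow = $4,732.20
Per month = $4,732.20 / 12 = $394.35
Shortage spread = $1,830.96 / 24 = $76.29/mo
New monthly escrow = $394.35 + $76.29 = $470.64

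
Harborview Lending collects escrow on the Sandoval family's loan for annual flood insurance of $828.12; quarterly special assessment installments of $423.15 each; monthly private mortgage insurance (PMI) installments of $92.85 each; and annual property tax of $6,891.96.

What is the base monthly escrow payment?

$877.24

Flood insurance = $828.12 annually
Special assessment = $423.15 × 4 = $1,692.60 annually
Private mortgage insurance (PMI) = $92.85 × 12 = $1,114.20 annually
Property tax = $6,891.96 annually
Total annual escrow = $828.12 + $1,692.60 + $1,114.20 + $6,891.96 = $10,526.88
Monthly escrow = $10,526.88 / 12 = $877.24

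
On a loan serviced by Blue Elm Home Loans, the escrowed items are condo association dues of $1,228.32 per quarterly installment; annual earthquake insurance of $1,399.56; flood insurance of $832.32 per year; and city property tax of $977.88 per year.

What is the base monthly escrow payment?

Condo association dues: $1,228.32 × 4 = $4,913.28 annually
Earthquake insurance: $1,399.56 annually
Flood insurance: $832.32 annually
City property tax: $977.88 annually
Total annual escrow = $8,123.04
Monthly = $8,123.04 ÷ 12 = $676.92

$676.92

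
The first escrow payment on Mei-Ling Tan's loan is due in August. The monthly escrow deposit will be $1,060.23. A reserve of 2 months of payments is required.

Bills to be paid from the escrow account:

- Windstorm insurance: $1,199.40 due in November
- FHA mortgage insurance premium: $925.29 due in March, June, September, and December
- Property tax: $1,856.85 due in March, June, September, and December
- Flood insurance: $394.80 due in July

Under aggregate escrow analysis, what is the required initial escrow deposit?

$3,582.99

Cushion = 2 × $1,060.23 = $2,120.46
Trial balance (start $0, +$1,060.23 each month, − disbursements):
  Aug: +$1,060.23 → $1,060.23
  Sep: +$1,060.23 − $2,782.14 → -$661.68
  Oct: +$1,060.23 → $398.55
  Nov: +$1,060.23 − $1,199.40 → $259.38
  Dec: +$1,060.23 − $2,782.14 → -$1,462.53
  Jan: +$1,060.23 → -$402.30
  Feb: +$1,060.23 → $657.93
  Mar: +$1,060.23 − $2,782.14 → -$1,063.98
  Apr: +$1,060.23 → -$3.75
  May: +$1,060.23 → $1,056.48
  Jun: +$1,060.23 − $2,782.14 → -$665.43
  Jul: +$1,060.23 − $394.80 → $0.00
Lowest trial balance = -$1,462.53 (Dec)
Initial deposit = cushion − low point = $2,120.46 − (-$1,462.53) = $3,582.99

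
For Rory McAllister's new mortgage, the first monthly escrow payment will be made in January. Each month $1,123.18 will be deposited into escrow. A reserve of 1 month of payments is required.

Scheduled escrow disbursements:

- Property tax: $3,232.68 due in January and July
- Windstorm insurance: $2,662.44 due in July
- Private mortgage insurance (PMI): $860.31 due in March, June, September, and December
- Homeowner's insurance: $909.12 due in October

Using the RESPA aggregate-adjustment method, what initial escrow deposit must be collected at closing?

Cushion = 1 × $1,123.18 = $1,123.18
Trial balance (start $0, +$1,123.18 each month, − disbursements):
  Jan: +$1,123.18 − $3,232.68 → -$2,109.50
  Feb: +$1,123.18 → -$986.32
  Mar: +$1,123.18 − $860.31 → -$723.45
  Apr: +$1,123.18 → $399.73
  May: +$1,123.18 → $1,522.91
  Jun: +$1,123.18 − $860.31 → $1,785.78
  Jul: +$1,123.18 − $5,895.12 → -$2,986.16
  Aug: +$1,123.18 → -$1,862.98
  Sep: +$1,123.18 − $860.31 → -$1,600.11
  Oct: +$1,123.18 − $909.12 → -$1,386.05
  Nov: +$1,123.18 → -$262.87
  Dec: +$1,123.18 − $860.31 → $0.00
Lowest trial balance = -$2,986.16 (Jul)
Initial deposit = cushion − low point = $1,123.18 − (-$2,986.16) = $4,109.34

$4,109.34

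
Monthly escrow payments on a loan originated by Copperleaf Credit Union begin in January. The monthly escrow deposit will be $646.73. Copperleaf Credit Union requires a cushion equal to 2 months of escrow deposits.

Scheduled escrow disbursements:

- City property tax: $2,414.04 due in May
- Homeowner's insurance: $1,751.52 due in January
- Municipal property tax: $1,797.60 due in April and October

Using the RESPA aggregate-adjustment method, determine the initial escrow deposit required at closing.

$4,022.97

Cushion = 2 × $646.73 = $1,293.46
Trial balance (start $0, +$646.73 each month, − disbursements):
  Jan: +$646.73 − $1,751.52 → -$1,104.79
  Feb: +$646.73 → -$458.06
  Mar: +$646.73 → $188.67
  Apr: +$646.73 − $1,797.60 → -$962.20
  May: +$646.73 − $2,414.04 → -$2,729.51
  Jun: +$646.73 → -$2,082.78
  Jul: +$646.73 → -$1,436.05
  Aug: +$646.73 → -$789.32
  Sep: +$646.73 → -$142.59
  Oct: +$646.73 − $1,797.60 → -$1,293.46
  Nov: +$646.73 → -$646.73
  Dec: +$646.73 → $0.00
Lowest trial balance = -$2,729.51 (May)
Initial deposit = cushion − low point = $1,293.46 − (-$2,729.51) = $4,022.97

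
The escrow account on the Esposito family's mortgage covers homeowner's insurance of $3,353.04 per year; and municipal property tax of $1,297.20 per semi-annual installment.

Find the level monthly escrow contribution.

Homeowner's insurance — $3,353.04 per year
Municipal property tax — $1,297.20 × 2 = $2,594.40 per year
Combined annual = $3,353.04 + $2,594.40 = $5,947.44
Base monthly escrow = $5,947.44 ÷ 12 = $495.62

$495.62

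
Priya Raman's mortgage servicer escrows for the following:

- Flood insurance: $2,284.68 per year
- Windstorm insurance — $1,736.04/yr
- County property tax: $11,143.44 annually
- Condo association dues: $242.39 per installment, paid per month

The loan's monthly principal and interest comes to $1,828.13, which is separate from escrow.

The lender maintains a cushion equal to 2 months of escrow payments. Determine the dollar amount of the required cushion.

$3,012.14

Flood insurance: $2,284.68
Windstorm insurance: $1,736.04
County property tax: $11,143.44
Condo association dues: $242.39 × 12 = $2,908.68
Combined annual = $2,284.68 + $1,736.04 + $11,143.44 + $2,908.68 = $18,072.84
Base monthly escrow = $18,072.84 / 12 = $1,506.07
Reserve = 2 × $1,506.07 = $3,012.14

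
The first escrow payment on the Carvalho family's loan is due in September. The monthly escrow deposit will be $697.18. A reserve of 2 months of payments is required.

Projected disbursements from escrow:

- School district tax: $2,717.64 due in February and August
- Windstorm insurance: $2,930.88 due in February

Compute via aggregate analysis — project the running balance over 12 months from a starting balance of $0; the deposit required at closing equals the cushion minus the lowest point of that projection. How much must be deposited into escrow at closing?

Cushion = 2 × $697.18 = $1,394.36
Trial balance (start $0, +$697.18 each month, − disbursements):
  Sep: +$697.18 → $697.18
  Oct: +$697.18 → $1,394.36
  Nov: +$697.18 → $2,091.54
  Dec: +$697.18 → $2,788.72
  Jan: +$697.18 → $3,485.90
  Feb: +$697.18 − $5,648.52 → -$1,465.44
  Mar: +$697.18 → -$768.26
  Apr: +$697.18 → -$71.08
  May: +$697.18 → $626.10
  Jun: +$697.18 → $1,323.28
  Jul: +$697.18 → $2,020.46
  Aug: +$697.18 − $2,717.64 → $0.00
Lowest trial balance = -$1,465.44 (Feb)
Initial deposit = cushion − low point = $1,394.36 − (-$1,465.44) = $2,859.80

$2,859.80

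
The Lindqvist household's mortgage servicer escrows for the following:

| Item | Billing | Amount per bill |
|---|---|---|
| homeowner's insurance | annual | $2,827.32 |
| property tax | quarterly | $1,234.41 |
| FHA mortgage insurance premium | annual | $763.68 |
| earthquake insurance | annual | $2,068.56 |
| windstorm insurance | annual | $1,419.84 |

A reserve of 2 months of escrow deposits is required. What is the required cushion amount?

$2,002.84

Homeowner's insurance: $2,827.32/yr
Property tax: $1,234.41 × 4 = $4,937.64/yr
FHA mortgage insurance premium: $763.68/yr
Earthquake insurance: $2,068.56/yr
Windstorm insurance: $1,419.84/yr
Total annual escrow = $2,827.32 + $4,937.64 + $763.68 + $2,068.56 + $1,419.84 = $12,017.04
Per month = $12,017.04 / 12 = $1,001.42
Cushion = 2 × $1,001.42 = $2,002.84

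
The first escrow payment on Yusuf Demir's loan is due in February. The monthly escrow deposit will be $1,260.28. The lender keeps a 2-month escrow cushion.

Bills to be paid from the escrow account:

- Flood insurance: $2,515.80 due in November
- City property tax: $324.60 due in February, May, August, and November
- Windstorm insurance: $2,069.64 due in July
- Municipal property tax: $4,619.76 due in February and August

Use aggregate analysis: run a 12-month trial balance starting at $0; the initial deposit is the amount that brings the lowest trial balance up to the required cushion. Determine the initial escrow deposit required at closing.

$6,204.64

Cushion = 2 × $1,260.28 = $2,520.56
Trial balance (start $0, +$1,260.28 each month, − disbursements):
  Feb: +$1,260.28 − $4,944.36 → -$3,684.08
  Mar: +$1,260.28 → -$2,423.80
  Apr: +$1,260.28 → -$1,163.52
  May: +$1,260.28 − $324.60 → -$227.84
  Jun: +$1,260.28 → $1,032.44
  Jul: +$1,260.28 − $2,069.64 → $223.08
  Aug: +$1,260.28 − $4,944.36 → -$3,461.00
  Sep: +$1,260.28 → -$2,200.72
  Oct: +$1,260.28 → -$940.44
  Nov: +$1,260.28 − $2,840.40 → -$2,520.56
  Dec: +$1,260.28 → -$1,260.28
  Jan: +$1,260.28 → $0.00
Lowest trial balance = -$3,684.08 (Feb)
Initial deposit = cushion − low point = $2,520.56 − (-$3,684.08) = $6,204.64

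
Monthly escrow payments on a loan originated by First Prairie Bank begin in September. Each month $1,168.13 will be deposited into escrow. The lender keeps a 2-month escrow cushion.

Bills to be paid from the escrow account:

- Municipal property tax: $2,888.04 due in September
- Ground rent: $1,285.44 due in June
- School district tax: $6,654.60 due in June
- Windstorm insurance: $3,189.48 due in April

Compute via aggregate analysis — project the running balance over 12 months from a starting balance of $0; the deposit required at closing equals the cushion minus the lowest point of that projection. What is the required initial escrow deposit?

Cushion = 2 × $1,168.13 = $2,336.26
Trial balance (start $0, +$1,168.13 each month, − disbursements):
  Sep: +$1,168.13 − $2,888.04 → -$1,719.91
  Oct: +$1,168.13 → -$551.78
  Nov: +$1,168.13 → $616.35
  Dec: +$1,168.13 → $1,784.48
  Jan: +$1,168.13 → $2,952.61
  Feb: +$1,168.13 → $4,120.74
  Mar: +$1,168.13 → $5,288.87
  Apr: +$1,168.13 − $3,189.48 → $3,267.52
  May: +$1,168.13 → $4,435.65
  Jun: +$1,168.13 − $7,940.04 → -$2,336.26
  Jul: +$1,168.13 → -$1,168.13
  Aug: +$1,168.13 → $0.00
Lowest trial balance = -$2,336.26 (Jun)
Initial deposit = cushion − low point = $2,336.26 − (-$2,336.26) = $4,672.52

$4,672.52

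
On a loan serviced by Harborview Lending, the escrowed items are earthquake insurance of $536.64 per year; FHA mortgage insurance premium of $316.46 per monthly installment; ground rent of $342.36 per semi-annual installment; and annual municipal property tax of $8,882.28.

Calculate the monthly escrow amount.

Earthquake insurance = $536.64 per year
FHA mortgage insurance premium = $316.46 × 12 = $3,797.52 per year
Ground rent = $342.36 × 2 = $684.72 per year
Municipal property tax = $8,882.28 per year
Total annual escrow = $13,901.16
Monthly escrow = $13,901.16 / 12 = $1,158.43

$1,158.43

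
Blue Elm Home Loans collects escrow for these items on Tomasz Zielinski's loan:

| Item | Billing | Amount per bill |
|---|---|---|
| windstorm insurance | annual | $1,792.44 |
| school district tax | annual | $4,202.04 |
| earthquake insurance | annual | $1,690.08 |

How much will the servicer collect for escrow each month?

$640.38

Windstorm insurance: $1,792.44/yr
School district tax: $4,202.04/yr
Earthquake insurance: $1,690.08/yr
Combined annual = $1,792.44 + $4,202.04 + $1,690.08 = $7,684.56
Base monthly escrow = $7,684.56 / 12 = $640.38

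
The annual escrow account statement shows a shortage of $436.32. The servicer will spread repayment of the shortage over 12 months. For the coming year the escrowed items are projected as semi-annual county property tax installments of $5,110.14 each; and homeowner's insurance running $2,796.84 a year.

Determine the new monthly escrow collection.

$1,121.12

County property tax — $5,110.14 × 2 = $10,220.28 per year
Homeowner's insurance — $2,796.84 per year
Total per year = $10,220.28 + $2,796.84 = $13,017.12
Monthly escrow = $13,017.12 / 12 = $1,084.76
Shortage per month = $436.32 ÷ 12 = $36.36
Adjusted monthly = $1,084.76 + $36.36 = $1,121.12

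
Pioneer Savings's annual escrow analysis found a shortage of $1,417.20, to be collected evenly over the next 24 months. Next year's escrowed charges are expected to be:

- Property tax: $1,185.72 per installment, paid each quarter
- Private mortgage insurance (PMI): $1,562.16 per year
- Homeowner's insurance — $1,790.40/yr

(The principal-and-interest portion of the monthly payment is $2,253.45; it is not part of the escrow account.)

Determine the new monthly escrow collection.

Property tax — $1,185.72 × 4 = $4,742.88
Private mortgage insurance (PMI) — $1,562.16
Homeowner's insurance — $1,790.40
Yearly total = $8,095.44
Monthly = $8,095.44 ÷ 12 = $674.62
Shortage per month = $1,417.20 / 24 = $59.05
New monthly escrow = $674.62 + $59.05 = $733.67

$733.67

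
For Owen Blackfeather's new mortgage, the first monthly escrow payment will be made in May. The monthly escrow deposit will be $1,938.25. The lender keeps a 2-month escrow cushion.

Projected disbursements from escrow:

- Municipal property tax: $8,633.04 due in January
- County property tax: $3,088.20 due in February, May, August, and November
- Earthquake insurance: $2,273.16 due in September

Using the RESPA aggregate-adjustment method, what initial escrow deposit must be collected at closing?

$7,753.00

Cushion = 2 × $1,938.25 = $3,876.50
Trial balance (start $0, +$1,938.25 each month, − disbursements):
  May: +$1,938.25 − $3,088.20 → -$1,149.95
  Jun: +$1,938.25 → $788.30
  Jul: +$1,938.25 → $2,726.55
  Aug: +$1,938.25 − $3,088.20 → $1,576.60
  Sep: +$1,938.25 − $2,273.16 → $1,241.69
  Oct: +$1,938.25 → $3,179.94
  Nov: +$1,938.25 − $3,088.20 → $2,029.99
  Dec: +$1,938.25 → $3,968.24
  Jan: +$1,938.25 − $8,633.04 → -$2,726.55
  Feb: +$1,938.25 − $3,088.20 → -$3,876.50
  Mar: +$1,938.25 → -$1,938.25
  Apr: +$1,938.25 → $0.00
Lowest trial balance = -$3,876.50 (Feb)
Initial deposit = cushion − low point = $3,876.50 − (-$3,876.50) = $7,753.00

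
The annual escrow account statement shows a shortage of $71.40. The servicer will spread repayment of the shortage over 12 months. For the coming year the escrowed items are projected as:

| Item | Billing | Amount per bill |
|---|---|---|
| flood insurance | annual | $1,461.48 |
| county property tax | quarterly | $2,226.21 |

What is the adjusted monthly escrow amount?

$869.81

Flood insurance: $1,461.48 per year
County property tax: $2,226.21 × 4 = $8,904.84 per year
Yearly total = $1,461.48 + $8,904.84 = $10,366.32
Monthly = $10,366.32 / 12 = $863.86
Shortage spread = $71.40 ÷ 12 = $5.95/mo
New monthly escrow = $863.86 + $5.95 = $869.81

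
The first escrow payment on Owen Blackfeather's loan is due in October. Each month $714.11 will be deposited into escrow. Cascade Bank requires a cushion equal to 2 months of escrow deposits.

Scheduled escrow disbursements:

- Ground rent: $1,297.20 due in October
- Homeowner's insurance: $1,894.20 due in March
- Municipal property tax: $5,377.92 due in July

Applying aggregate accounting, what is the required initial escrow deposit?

$2,856.44

Cushion = 2 × $714.11 = $1,428.22
Trial balance (start $0, +$714.11 each month, − disbursements):
  Oct: +$714.11 − $1,297.20 → -$583.09
  Nov: +$714.11 → $131.02
  Dec: +$714.11 → $845.13
  Jan: +$714.11 → $1,559.24
  Feb: +$714.11 → $2,273.35
  Mar: +$714.11 − $1,894.20 → $1,093.26
  Apr: +$714.11 → $1,807.37
  May: +$714.11 → $2,521.48
  Jun: +$714.11 → $3,235.59
  Jul: +$714.11 − $5,377.92 → -$1,428.22
  Aug: +$714.11 → -$714.11
  Sep: +$714.11 → $0.00
Lowest trial balance = -$1,428.22 (Jul)
Initial deposit = cushion − low point = $1,428.22 − (-$1,428.22) = $2,856.44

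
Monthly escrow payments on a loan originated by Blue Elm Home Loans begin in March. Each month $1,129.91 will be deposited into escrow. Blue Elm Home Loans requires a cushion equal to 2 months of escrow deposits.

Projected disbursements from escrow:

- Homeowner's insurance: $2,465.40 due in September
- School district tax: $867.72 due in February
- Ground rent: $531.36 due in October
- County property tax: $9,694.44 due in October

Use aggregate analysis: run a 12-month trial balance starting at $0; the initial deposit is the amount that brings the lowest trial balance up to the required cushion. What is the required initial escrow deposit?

$5,911.74

Cushion = 2 × $1,129.91 = $2,259.82
Trial balance (start $0, +$1,129.91 each month, − disbursements):
  Mar: +$1,129.91 → $1,129.91
  Apr: +$1,129.91 → $2,259.82
  May: +$1,129.91 → $3,389.73
  Jun: +$1,129.91 → $4,519.64
  Jul: +$1,129.91 → $5,649.55
  Aug: +$1,129.91 → $6,779.46
  Sep: +$1,129.91 − $2,465.40 → $5,443.97
  Oct: +$1,129.91 − $10,225.80 → -$3,651.92
  Nov: +$1,129.91 → -$2,522.01
  Dec: +$1,129.91 → -$1,392.10
  Jan: +$1,129.91 → -$262.19
  Feb: +$1,129.91 − $867.72 → $0.00
Lowest trial balance = -$3,651.92 (Oct)
Initial deposit = cushion − low point = $2,259.82 − (-$3,651.92) = $5,911.74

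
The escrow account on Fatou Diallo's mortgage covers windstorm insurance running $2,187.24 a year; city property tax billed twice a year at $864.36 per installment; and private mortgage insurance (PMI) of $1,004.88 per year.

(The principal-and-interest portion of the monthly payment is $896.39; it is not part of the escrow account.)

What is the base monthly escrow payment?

Windstorm insurance — $2,187.24 per year
City property tax — $864.36 × 2 = $1,728.72 per year
Private mortgage insurance (PMI) — $1,004.88 per year
Combined annual = $2,187.24 + $1,728.72 + $1,004.88 = $4,920.84
Monthly escrow = $4,920.84 / 12 = $410.07

$410.07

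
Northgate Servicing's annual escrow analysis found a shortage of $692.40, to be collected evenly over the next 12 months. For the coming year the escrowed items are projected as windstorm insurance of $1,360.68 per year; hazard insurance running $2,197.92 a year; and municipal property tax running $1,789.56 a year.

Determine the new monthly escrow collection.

Windstorm insurance = $1,360.68/yr
Hazard insurance = $2,197.92/yr
Municipal property tax = $1,789.56/yr
Yearly total = $1,360.68 + $2,197.92 + $1,789.56 = $5,348.16
Per month = $5,348.16 / 12 = $445.68
Shortage per month = $692.40 ÷ 12 = $57.70
Adjusted monthly = $445.68 + $57.70 = $503.38

$503.38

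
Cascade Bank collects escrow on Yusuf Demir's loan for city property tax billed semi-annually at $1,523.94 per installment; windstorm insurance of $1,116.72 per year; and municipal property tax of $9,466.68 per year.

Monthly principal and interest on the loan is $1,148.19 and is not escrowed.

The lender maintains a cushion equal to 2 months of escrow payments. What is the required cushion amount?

$2,271.88

City property tax: $1,523.94 × 2 = $3,047.88
Windstorm insurance: $1,116.72
Municipal property tax: $9,466.68
Yearly total = $3,047.88 + $1,116.72 + $9,466.68 = $13,631.28
Base monthly escrow = $13,631.28 ÷ 12 = $1,135.94
Required cushion = 2 × $1,135.94 = $2,271.88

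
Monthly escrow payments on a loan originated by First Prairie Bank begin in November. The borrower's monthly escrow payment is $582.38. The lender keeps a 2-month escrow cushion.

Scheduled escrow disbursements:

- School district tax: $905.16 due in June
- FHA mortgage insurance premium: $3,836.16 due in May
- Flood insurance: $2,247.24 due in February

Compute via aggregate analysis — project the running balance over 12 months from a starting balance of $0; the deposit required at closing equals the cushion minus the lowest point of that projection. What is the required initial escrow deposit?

Cushion = 2 × $582.38 = $1,164.76
Trial balance (start $0, +$582.38 each month, − disbursements):
  Nov: +$582.38 → $582.38
  Dec: +$582.38 → $1,164.76
  Jan: +$582.38 → $1,747.14
  Feb: +$582.38 − $2,247.24 → $82.28
  Mar: +$582.38 → $664.66
  Apr: +$582.38 → $1,247.04
  May: +$582.38 − $3,836.16 → -$2,006.74
  Jun: +$582.38 − $905.16 → -$2,329.52
  Jul: +$582.38 → -$1,747.14
  Aug: +$582.38 → -$1,164.76
  Sep: +$582.38 → -$582.38
  Oct: +$582.38 → $0.00
Lowest trial balance = -$2,329.52 (Jun)
Initial deposit = cushion − low point = $1,164.76 − (-$2,329.52) = $3,494.28

$3,494.28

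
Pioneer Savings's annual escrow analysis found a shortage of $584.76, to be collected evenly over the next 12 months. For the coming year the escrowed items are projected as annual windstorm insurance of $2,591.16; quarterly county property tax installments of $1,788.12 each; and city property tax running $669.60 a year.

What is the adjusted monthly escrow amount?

Windstorm insurance: $2,591.16/yr
County property tax: $1,788.12 × 4 = $7,152.48/yr
City property tax: $669.60/yr
Combined annual = $2,591.16 + $7,152.48 + $669.60 = $10,413.24
Monthly escrow = $10,413.24 ÷ 12 = $867.77
Shortage per month = $584.76 ÷ 12 = $48.73
Adjusted monthly = $867.77 + $48.73 = $916.50

$916.50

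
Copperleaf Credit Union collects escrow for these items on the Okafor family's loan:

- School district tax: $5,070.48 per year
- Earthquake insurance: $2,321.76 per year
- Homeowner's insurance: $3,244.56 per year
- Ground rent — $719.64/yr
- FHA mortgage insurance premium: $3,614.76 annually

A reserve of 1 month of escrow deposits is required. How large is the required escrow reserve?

School district tax — $5,070.48
Earthquake insurance — $2,321.76
Homeowner's insurance — $3,244.56
Ground rent — $719.64
FHA mortgage insurance premium — $3,614.76
Total per year = $5,070.48 + $2,321.76 + $3,244.56 + $719.64 + $3,614.76 = $14,971.20
Monthly escrow = $14,971.20 / 12 = $1,247.60
Required cushion = 1 × $1,247.60 = $1,247.60

$1,247.60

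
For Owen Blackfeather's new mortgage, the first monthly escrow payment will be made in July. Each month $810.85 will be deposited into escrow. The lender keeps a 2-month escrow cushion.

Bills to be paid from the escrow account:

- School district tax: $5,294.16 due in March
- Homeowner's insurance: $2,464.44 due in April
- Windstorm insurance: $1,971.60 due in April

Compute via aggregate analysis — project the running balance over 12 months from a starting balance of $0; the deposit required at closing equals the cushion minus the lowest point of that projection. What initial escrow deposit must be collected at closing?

Cushion = 2 × $810.85 = $1,621.70
Trial balance (start $0, +$810.85 each month, − disbursements):
  Jul: +$810.85 → $810.85
  Aug: +$810.85 → $1,621.70
  Sep: +$810.85 → $2,432.55
  Oct: +$810.85 → $3,243.40
  Nov: +$810.85 → $4,054.25
  Dec: +$810.85 → $4,865.10
  Jan: +$810.85 → $5,675.95
  Feb: +$810.85 → $6,486.80
  Mar: +$810.85 − $5,294.16 → $2,003.49
  Apr: +$810.85 − $4,436.04 → -$1,621.70
  May: +$810.85 → -$810.85
  Jun: +$810.85 → $0.00
Lowest trial balance = -$1,621.70 (Apr)
Initial deposit = cushion − low point = $1,621.70 − (-$1,621.70) = $3,243.40

$3,243.40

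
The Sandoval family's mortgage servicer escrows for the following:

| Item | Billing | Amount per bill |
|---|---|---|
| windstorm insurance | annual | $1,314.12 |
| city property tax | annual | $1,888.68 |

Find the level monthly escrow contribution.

Windstorm insurance: $1,314.12 annually
City property tax: $1,888.68 annually
Annual escrow total = $1,314.12 + $1,888.68 = $3,202.80
Monthly = $3,202.80 / 12 = $266.90

$266.90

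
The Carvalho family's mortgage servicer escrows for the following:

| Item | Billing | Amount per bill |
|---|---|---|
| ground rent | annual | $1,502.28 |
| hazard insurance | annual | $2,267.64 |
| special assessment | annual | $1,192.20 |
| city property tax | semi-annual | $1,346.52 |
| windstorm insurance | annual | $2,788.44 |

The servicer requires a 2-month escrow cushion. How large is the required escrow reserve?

$1,740.60

Ground rent: $1,502.28 per year
Hazard insurance: $2,267.64 per year
Special assessment: $1,192.20 per year
City property tax: $1,346.52 × 2 = $2,693.04 per year
Windstorm insurance: $2,788.44 per year
Annual escrow total = $10,443.60
Per month = $10,443.60 ÷ 12 = $870.30
Reserve = 2 × $870.30 = $1,740.60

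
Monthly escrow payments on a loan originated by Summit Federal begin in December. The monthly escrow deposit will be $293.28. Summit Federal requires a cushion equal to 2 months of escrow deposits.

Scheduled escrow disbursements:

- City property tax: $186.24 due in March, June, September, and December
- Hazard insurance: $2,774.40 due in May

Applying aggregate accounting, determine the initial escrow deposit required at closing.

$1,973.76

Cushion = 2 × $293.28 = $586.56
Trial balance (start $0, +$293.28 each month, − disbursements):
  Dec: +$293.28 − $186.24 → $107.04
  Jan: +$293.28 → $400.32
  Feb: +$293.28 → $693.60
  Mar: +$293.28 − $186.24 → $800.64
  Apr: +$293.28 → $1,093.92
  May: +$293.28 − $2,774.40 → -$1,387.20
  Jun: +$293.28 − $186.24 → -$1,280.16
  Jul: +$293.28 → -$986.88
  Aug: +$293.28 → -$693.60
  Sep: +$293.28 − $186.24 → -$586.56
  Oct: +$293.28 → -$293.28
  Nov: +$293.28 → $0.00
Lowest trial balance = -$1,387.20 (May)
Initial deposit = cushion − low point = $586.56 − (-$1,387.20) = $1,973.76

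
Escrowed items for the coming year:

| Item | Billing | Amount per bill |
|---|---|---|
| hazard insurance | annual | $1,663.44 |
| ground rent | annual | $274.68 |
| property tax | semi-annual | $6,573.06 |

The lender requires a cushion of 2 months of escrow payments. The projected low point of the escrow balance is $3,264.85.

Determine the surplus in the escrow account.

$750.81

Hazard insurance — $1,663.44 per year
Ground rent — $274.68 per year
Property tax — $6,573.06 × 2 = $13,146.12 per year
Total per year = $1,663.44 + $274.68 + $13,146.12 = $15,084.24
Monthly = $15,084.24 ÷ 12 = $1,257.02
Required reserve = 2 × $1,257.02 = $2,514.04
Surplus = $3,264.85 − $2,514.04 = $750.81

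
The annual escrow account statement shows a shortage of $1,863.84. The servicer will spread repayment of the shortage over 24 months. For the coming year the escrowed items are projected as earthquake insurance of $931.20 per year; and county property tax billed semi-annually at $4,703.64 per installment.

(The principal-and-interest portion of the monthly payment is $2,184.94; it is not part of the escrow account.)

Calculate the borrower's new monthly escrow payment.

Earthquake insurance — $931.20 per year
County property tax — $4,703.64 × 2 = $9,407.28 per year
Yearly total = $931.20 + $9,407.28 = $10,338.48
Per month = $10,338.48 ÷ 12 = $861.54
Shortage spread = $1,863.84 ÷ 24 = $77.66/mo
Adjusted monthly = $861.54 + $77.66 = $939.20

$939.20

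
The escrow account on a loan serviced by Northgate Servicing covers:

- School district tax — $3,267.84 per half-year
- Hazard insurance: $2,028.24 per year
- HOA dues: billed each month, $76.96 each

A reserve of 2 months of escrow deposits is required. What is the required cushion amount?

$1,581.24

School district tax: $3,267.84 × 2 = $6,535.68
Hazard insurance: $2,028.24
HOA dues: $76.96 × 12 = $923.52
Annual escrow total = $9,487.44
Monthly escrow = $9,487.44 ÷ 12 = $790.62
Cushion = 2 × $790.62 = $1,581.24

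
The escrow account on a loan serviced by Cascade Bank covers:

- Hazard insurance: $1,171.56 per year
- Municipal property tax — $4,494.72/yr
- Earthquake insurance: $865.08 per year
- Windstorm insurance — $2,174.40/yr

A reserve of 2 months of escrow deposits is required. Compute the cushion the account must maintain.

Hazard insurance: $1,171.56 annually
Municipal property tax: $4,494.72 annually
Earthquake insurance: $865.08 annually
Windstorm insurance: $2,174.40 annually
Total annual escrow = $8,705.76
Per month = $8,705.76 ÷ 12 = $725.48
Cushion = 2 × $725.48 = $1,450.96

$1,450.96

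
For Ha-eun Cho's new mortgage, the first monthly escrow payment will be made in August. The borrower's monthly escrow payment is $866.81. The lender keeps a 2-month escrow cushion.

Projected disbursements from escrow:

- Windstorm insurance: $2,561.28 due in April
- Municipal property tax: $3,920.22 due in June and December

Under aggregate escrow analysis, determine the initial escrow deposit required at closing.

Cushion = 2 × $866.81 = $1,733.62
Trial balance (start $0, +$866.81 each month, − disbursements):
  Aug: +$866.81 → $866.81
  Sep: +$866.81 → $1,733.62
  Oct: +$866.81 → $2,600.43
  Nov: +$866.81 → $3,467.24
  Dec: +$866.81 − $3,920.22 → $413.83
  Jan: +$866.81 → $1,280.64
  Feb: +$866.81 → $2,147.45
  Mar: +$866.81 → $3,014.26
  Apr: +$866.81 − $2,561.28 → $1,319.79
  May: +$866.81 → $2,186.60
  Jun: +$866.81 − $3,920.22 → -$866.81
  Jul: +$866.81 → $0.00
Lowest trial balance = -$866.81 (Jun)
Initial deposit = cushion − low point = $1,733.62 − (-$866.81) = $2,600.43

$2,600.43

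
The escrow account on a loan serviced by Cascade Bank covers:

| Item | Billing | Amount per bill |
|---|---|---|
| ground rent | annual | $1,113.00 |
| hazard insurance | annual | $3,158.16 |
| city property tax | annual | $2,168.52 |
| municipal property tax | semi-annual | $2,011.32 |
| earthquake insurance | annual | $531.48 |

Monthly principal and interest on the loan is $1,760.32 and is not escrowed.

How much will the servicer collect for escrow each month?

Ground rent — $1,113.00
Hazard insurance — $3,158.16
City property tax — $2,168.52
Municipal property tax — $2,011.32 × 2 = $4,022.64
Earthquake insurance — $531.48
Yearly total = $1,113.00 + $3,158.16 + $2,168.52 + $4,022.64 + $531.48 = $10,993.80
Monthly = $10,993.80 / 12 = $916.15

$916.15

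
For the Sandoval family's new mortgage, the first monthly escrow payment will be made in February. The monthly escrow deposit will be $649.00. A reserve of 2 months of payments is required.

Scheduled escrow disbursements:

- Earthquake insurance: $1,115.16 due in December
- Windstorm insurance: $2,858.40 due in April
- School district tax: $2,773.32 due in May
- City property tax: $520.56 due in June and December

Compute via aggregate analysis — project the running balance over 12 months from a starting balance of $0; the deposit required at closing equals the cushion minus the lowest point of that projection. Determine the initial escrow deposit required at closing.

$4,333.72

Cushion = 2 × $649.00 = $1,298.00
Trial balance (start $0, +$649.00 each month, − disbursements):
  Feb: +$649.00 → $649.00
  Mar: +$649.00 → $1,298.00
  Apr: +$649.00 − $2,858.40 → -$911.40
  May: +$649.00 − $2,773.32 → -$3,035.72
  Jun: +$649.00 − $520.56 → -$2,907.28
  Jul: +$649.00 → -$2,258.28
  Aug: +$649.00 → -$1,609.28
  Sep: +$649.00 → -$960.28
  Oct: +$649.00 → -$311.28
  Nov: +$649.00 → $337.72
  Dec: +$649.00 − $1,635.72 → -$649.00
  Jan: +$649.00 → $0.00
Lowest trial balance = -$3,035.72 (May)
Initial deposit = cushion − low point = $1,298.00 − (-$3,035.72) = $4,333.72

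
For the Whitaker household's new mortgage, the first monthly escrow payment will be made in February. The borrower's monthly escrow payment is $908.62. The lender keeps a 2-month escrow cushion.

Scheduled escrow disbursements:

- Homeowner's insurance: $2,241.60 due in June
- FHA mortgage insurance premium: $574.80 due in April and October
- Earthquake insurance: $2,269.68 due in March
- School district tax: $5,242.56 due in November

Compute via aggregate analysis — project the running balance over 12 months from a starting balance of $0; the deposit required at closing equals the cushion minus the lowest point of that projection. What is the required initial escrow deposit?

$3,634.48

Cushion = 2 × $908.62 = $1,817.24
Trial balance (start $0, +$908.62 each month, − disbursements):
  Feb: +$908.62 → $908.62
  Mar: +$908.62 − $2,269.68 → -$452.44
  Apr: +$908.62 − $574.80 → -$118.62
  May: +$908.62 → $790.00
  Jun: +$908.62 − $2,241.60 → -$542.98
  Jul: +$908.62 → $365.64
  Aug: +$908.62 → $1,274.26
  Sep: +$908.62 → $2,182.88
  Oct: +$908.62 − $574.80 → $2,516.70
  Nov: +$908.62 − $5,242.56 → -$1,817.24
  Dec: +$908.62 → -$908.62
  Jan: +$908.62 → $0.00
Lowest trial balance = -$1,817.24 (Nov)
Initial deposit = cushion − low point = $1,817.24 − (-$1,817.24) = $3,634.48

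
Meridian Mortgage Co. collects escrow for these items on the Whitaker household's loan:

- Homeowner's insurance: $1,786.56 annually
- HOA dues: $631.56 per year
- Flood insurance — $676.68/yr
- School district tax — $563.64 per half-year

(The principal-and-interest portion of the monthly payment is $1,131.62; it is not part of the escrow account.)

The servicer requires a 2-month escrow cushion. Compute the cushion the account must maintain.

$703.68

Homeowner's insurance: $1,786.56 annually
HOA dues: $631.56 annually
Flood insurance: $676.68 annually
School district tax: $563.64 × 2 = $1,127.28 annually
Total per year = $1,786.56 + $631.56 + $676.68 + $1,127.28 = $4,222.08
Base monthly escrow = $4,222.08 ÷ 12 = $351.84
Reserve = 2 × $351.84 = $703.68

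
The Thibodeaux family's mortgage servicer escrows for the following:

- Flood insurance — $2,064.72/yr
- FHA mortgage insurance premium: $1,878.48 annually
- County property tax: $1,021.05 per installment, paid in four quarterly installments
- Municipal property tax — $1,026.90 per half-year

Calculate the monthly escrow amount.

$840.10

Flood insurance = $2,064.72/yr
FHA mortgage insurance premium = $1,878.48/yr
County property tax = $1,021.05 × 4 = $4,084.20/yr
Municipal property tax = $1,026.90 × 2 = $2,053.80/yr
Annual escrow total = $10,081.20
Per month = $10,081.20 / 12 = $840.10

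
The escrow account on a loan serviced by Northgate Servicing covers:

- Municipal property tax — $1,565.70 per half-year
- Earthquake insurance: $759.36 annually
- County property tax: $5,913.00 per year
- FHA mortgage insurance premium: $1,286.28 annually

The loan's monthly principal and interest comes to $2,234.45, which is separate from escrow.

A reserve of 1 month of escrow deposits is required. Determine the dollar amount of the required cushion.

$924.17

Municipal property tax = $1,565.70 × 2 = $3,131.40
Earthquake insurance = $759.36
County property tax = $5,913.00
FHA mortgage insurance premium = $1,286.28
Annual escrow total = $3,131.40 + $759.36 + $5,913.00 + $1,286.28 = $11,090.04
Base monthly escrow = $11,090.04 ÷ 12 = $924.17
Cushion = 1 × $924.17 = $924.17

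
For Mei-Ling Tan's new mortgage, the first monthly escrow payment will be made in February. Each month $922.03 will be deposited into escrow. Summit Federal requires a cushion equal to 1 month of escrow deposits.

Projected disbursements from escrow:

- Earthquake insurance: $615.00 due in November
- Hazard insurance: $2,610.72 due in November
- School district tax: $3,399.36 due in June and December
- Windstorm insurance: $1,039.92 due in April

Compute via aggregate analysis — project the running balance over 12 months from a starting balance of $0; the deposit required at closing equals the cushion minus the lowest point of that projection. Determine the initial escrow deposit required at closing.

Cushion = 1 × $922.03 = $922.03
Trial balance (start $0, +$922.03 each month, − disbursements):
  Feb: +$922.03 → $922.03
  Mar: +$922.03 → $1,844.06
  Apr: +$922.03 − $1,039.92 → $1,726.17
  May: +$922.03 → $2,648.20
  Jun: +$922.03 − $3,399.36 → $170.87
  Jul: +$922.03 → $1,092.90
  Aug: +$922.03 → $2,014.93
  Sep: +$922.03 → $2,936.96
  Oct: +$922.03 → $3,858.99
  Nov: +$922.03 − $3,225.72 → $1,555.30
  Dec: +$922.03 − $3,399.36 → -$922.03
  Jan: +$922.03 → $0.00
Lowest trial balance = -$922.03 (Dec)
Initial deposit = cushion − low point = $922.03 − (-$922.03) = $1,844.06

$1,844.06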